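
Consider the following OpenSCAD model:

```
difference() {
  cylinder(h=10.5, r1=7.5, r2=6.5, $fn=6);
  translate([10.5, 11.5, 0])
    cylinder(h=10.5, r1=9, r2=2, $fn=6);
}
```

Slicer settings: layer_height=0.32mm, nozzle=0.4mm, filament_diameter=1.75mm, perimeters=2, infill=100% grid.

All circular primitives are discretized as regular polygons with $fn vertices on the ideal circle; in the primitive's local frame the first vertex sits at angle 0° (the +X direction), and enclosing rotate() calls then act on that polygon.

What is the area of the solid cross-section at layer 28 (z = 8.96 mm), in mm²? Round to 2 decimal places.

At z = 8.96 mm: the cone: at t=0.853 of its height the radius interpolates to r₁+(r₂−r₁)t = 6.647, giving a regular 6-gon of that circumradius (area = (6/2)·6.647²·sin(360°/6) = 114.78 mm²); the cone at (10.5, 11.5) contributes a regular 6-gon of circumradius 3.027 (interpolated between r1=9 and r2=2 at t=0.853) (area = (6/2)·3.027²·sin(360°/6) = 23.80 mm²); Subtracting the remaining from the first: starting from the cone (114.78 mm²), the cone at (10.5, 11.5) misses the remaining region (no effect) — area = 114.78 mm². Overall, the cross-section is a single solid region. Net area = 114.78 mm².

114.78 mm²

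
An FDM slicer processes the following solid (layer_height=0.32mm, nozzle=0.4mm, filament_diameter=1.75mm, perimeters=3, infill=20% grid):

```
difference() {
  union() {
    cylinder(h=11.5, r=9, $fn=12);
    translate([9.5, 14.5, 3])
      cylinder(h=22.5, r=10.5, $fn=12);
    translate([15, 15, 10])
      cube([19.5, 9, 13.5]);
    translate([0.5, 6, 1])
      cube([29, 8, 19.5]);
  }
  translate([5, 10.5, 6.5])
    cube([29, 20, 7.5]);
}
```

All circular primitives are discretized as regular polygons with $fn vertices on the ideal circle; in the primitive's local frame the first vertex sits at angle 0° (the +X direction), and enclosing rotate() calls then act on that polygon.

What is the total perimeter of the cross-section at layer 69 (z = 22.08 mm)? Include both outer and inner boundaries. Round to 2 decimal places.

99.01 mm

At z = 22.08 mm: the cylinder is not intersected at this z (z outside [0, 11.5]); the r=10.5 cylinder at (9.5, 14.5) contributes a regular 12-gon of circumradius 10.5 (perimeter = 2·12·10.500·sin(180°/12) = 65.22 mm); the cube at (15, 15) is present — its section is the full 19.5×9 rectangle (perimeter 57.00 mm); the cube at (0.5, 6) does not reach this height (z outside [1, 20.5]); Merging all regions: the regions partially overlap (shared area 26.55 mm²), so the edge portions inside another operand are dropped and the merged outline is re-measured after clipping — boundary = 99.01 mm; the cube at (5, 10.5) is not intersected at this z (z outside [6.5, 14]); After the difference (first − rest): none of the subtracted shapes is present at this height, so the result so far is unchanged — boundary = 99.01 mm. Overall, the cross-section is a single solid region. Total boundary length (outer) = 99.01 mm.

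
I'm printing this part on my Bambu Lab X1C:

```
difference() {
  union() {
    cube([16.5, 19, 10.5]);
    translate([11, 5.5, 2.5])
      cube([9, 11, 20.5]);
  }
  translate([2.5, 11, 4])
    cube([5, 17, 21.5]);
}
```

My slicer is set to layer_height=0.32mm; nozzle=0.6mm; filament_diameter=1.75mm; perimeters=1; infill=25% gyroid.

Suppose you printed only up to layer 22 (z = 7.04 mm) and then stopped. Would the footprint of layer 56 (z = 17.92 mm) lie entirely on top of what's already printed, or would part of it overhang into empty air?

entirely on top

Compare the two slices. At z = 7.04: the cube (footprint 16.5×19) is included at this height (area 313.50 mm²); the cube at (11, 5.5) (footprint 9×11) is included at this height (area 99.00 mm²); Combining (union): the regions partially overlap — summed areas 412.50 mm² minus the doubly-counted overlap 60.50 mm² gives 352.00 mm² — area = 352.00 mm²; the 5×17 cube at (2.5, 11) contributes its full rectangle (area 85.00 mm²); After the difference (first − rest): starting from that combined region (352.00 mm²), the 5×17 cube at (2.5, 11) partially overlaps it — only the 40.00 mm² overlap (of its 85.00 mm²) is removed, clipping the outline — area = 312.00 mm². At z = 17.92: the cube is absent (z outside [0, 10.5]); the cube at (11, 5.5) (footprint 9×11) is included at this height (area 99.00 mm²); Taking the union: only the 9×11 cube at (11, 5.5) is present, so the union is just that shape — area = 99.00 mm²; the cube at (2.5, 11) is present — its section is the full 5×17 rectangle (area 85.00 mm²); After the difference (first − rest): starting from that combined region (99.00 mm²), the 5×17 cube at (2.5, 11) misses the remaining region (no effect) — area = 99.00 mm². Checking containment: the cross-section at z = 17.92 is a subset of the cross-section at z = 7.04.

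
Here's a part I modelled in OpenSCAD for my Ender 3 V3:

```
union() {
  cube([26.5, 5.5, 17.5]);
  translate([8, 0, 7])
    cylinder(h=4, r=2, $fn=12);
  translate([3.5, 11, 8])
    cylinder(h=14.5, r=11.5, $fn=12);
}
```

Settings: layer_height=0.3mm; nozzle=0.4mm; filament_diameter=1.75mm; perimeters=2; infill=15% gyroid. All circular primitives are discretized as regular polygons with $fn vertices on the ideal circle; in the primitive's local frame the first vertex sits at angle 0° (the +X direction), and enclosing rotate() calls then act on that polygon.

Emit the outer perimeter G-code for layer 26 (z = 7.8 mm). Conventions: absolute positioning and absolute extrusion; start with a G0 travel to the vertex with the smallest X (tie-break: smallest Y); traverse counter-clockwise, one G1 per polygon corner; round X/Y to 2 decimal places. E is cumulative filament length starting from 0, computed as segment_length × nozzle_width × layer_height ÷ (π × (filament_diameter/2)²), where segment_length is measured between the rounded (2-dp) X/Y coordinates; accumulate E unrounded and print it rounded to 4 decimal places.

At z = 7.8 mm: the cube is present — its section is the full 26.5×5.5 rectangle; the r=2 cylinder at (8, 0) gives a regular 12-gon of circumradius 2 (constant along its height); the cylinder at (3.5, 11) is absent (z outside [8, 22.5]); Merging all regions: the regions partially overlap (shared area 6.00 mm²), so overlapping operands fuse into one piece — 1 connected region. The outline is a single polygon with 11 vertices. Extrusion per mm of travel: 0.4 × 0.3 / (π × 0.875²) = 0.049890. Accumulating E over each segment gives final E = 3.3031.

G0 X0.00 Y0.00 Z7.80
G1 X6.00 Y0.00 E0.2993
G1 X6.27 Y-1.00 E0.3510
G1 X7.00 Y-1.73 E0.4025
G1 X8.00 Y-2.00 E0.4542
G1 X9.00 Y-1.73 E0.5059
G1 X9.73 Y-1.00 E0.5574
G1 X10.00 Y0.00 E0.6091
G1 X26.50 Y0.00 E1.4322
G1 X26.50 Y5.50 E1.7066
G1 X0.00 Y5.50 E3.0287
G1 X0.00 Y0.00 E3.3031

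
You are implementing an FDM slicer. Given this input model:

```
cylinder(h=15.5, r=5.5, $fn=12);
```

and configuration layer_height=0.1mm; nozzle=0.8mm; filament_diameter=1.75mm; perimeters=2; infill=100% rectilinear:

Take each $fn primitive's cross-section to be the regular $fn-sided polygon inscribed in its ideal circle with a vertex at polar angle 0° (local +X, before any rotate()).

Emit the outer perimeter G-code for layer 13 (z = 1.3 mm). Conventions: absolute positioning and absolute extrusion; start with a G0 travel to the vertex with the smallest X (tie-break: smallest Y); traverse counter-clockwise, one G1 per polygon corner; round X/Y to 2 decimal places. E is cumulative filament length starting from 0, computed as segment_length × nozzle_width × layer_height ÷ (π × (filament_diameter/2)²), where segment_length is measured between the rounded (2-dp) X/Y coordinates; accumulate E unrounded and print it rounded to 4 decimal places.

At z = 1.3 mm: the r=5.5 cylinder gives a regular 12-gon of circumradius 5.5 (constant along its height). The outline is a single polygon with 12 vertices. Extrusion per mm of travel: 0.8 × 0.1 / (π × 0.875²) = 0.033260. Accumulating E over each segment gives final E = 1.1359.

G0 X-5.50 Y0.00 Z1.30
G1 X-4.76 Y-2.75 E0.0947
G1 X-2.75 Y-4.76 E0.1893
G1 X0.00 Y-5.50 E0.2840
G1 X2.75 Y-4.76 E0.3787
G1 X4.76 Y-2.75 E0.4732
G1 X5.50 Y0.00 E0.5680
G1 X4.76 Y2.75 E0.6627
G1 X2.75 Y4.76 E0.7572
G1 X0.00 Y5.50 E0.8519
G1 X-2.75 Y4.76 E0.9467
G1 X-4.76 Y2.75 E1.0412
G1 X-5.50 Y0.00 E1.1359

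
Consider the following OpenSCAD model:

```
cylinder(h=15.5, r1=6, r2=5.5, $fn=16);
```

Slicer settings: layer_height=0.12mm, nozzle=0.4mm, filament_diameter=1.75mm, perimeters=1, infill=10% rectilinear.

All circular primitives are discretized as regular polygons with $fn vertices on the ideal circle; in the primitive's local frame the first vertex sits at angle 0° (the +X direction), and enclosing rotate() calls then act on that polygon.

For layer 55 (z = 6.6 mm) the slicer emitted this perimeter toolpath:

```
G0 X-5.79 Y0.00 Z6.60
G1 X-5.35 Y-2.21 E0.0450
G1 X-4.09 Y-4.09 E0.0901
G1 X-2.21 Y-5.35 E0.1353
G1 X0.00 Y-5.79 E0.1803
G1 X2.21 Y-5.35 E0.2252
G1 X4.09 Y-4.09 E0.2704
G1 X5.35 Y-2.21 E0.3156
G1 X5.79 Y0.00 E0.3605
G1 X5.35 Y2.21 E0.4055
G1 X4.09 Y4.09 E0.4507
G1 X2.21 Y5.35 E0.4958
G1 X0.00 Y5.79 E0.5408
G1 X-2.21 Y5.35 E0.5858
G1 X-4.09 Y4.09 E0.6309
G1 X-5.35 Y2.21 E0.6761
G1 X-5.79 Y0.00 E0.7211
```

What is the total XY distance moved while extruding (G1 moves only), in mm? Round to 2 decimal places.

36.13 mm

Sum the Euclidean lengths of each G1 segment: total = 36.13 mm.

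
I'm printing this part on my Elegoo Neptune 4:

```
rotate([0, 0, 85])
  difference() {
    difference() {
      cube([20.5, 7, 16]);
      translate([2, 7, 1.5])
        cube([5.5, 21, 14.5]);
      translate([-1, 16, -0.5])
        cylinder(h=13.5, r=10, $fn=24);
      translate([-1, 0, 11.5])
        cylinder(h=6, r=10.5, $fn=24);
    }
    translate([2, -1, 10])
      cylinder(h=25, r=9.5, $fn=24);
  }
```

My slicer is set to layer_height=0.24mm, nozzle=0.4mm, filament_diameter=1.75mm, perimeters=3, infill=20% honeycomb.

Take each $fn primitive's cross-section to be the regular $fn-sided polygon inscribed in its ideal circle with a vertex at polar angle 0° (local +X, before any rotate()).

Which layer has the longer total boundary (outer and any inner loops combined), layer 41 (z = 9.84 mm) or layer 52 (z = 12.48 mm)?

layer 41 (z = 9.84 mm)

Layer 41 (z = 9.84): the cube is present — its section is the full 20.5×7 rectangle (perimeter 55.00 mm); the 5.5×21 cube at (2, 7) contributes its full rectangle (perimeter 53.00 mm); the r=10 cylinder at (-1, 16) gives a regular 24-gon of circumradius 10 (constant along its height) (perimeter = 2·24·10.000·sin(180°/24) = 62.65 mm); the cylinder at (-1, 0) does not reach this height (z outside [11.5, 17.5]); Taking the first minus the rest: starting from the 20.5×7 cube, the 5.5×21 cube at (2, 7) misses the remaining region (no effect); the r=10 cylinder at (-1, 16) partially overlaps it — only the 1.74 mm² overlap (of its 310.58 mm²) is removed, clipping the outline — boundary = 54.28 mm; the cylinder at (2, -1) is absent (z outside [10, 35]); After the difference (first − rest): none of the subtracted shapes is present at this height, so that combined region is unchanged — boundary = 54.28 mm; (rotated 85° about Z; rotation is an isometry so areas/perimeters/island counts are preserved). So its perimeter = 54.28 mm. Layer 52 (z = 12.48): the cube (footprint 20.5×7) is included at this height (perimeter 55.00 mm); the cube at (2, 7) (footprint 5.5×21) is included at this height (perimeter 53.00 mm); the r=10 cylinder at (-1, 16) contributes a regular 24-gon of circumradius 10 (perimeter = 2·24·10.000·sin(180°/24) = 62.65 mm); the r=10.5 cylinder at (-1, 0) gives a regular 24-gon of circumradius 10.5 (constant along its height) (perimeter = 2·24·10.500·sin(180°/24) = 65.79 mm); Taking the first minus the rest: starting from the 20.5×7 cube, the 5.5×21 cube at (2, 7) misses the remaining region (no effect); the r=10 cylinder at (-1, 16) partially overlaps it — only the 1.74 mm² overlap (of its 310.58 mm²) is removed, clipping the outline; the r=10.5 cylinder at (-1, 0) partially overlaps it — only the 58.41 mm² overlap (of its 342.42 mm²) is removed, clipping the outline — boundary = 39.44 mm; the cylinder at (2, -1): section is a regular 24-gon, circumradius r=9.5 (perimeter = 2·24·9.500·sin(180°/24) = 59.52 mm); Taking the first minus the rest: starting from the result so far, the r=9.5 cylinder at (2, -1) partially overlaps it — only the 9.57 mm² overlap (of its 280.30 mm²) is removed, clipping the outline — boundary = 38.12 mm; (whole slice rotated 85° about Z — lengths, areas and connectivity unchanged). So its perimeter = 38.12 mm. Layer 41 is larger (54.28 vs 38.12 mm).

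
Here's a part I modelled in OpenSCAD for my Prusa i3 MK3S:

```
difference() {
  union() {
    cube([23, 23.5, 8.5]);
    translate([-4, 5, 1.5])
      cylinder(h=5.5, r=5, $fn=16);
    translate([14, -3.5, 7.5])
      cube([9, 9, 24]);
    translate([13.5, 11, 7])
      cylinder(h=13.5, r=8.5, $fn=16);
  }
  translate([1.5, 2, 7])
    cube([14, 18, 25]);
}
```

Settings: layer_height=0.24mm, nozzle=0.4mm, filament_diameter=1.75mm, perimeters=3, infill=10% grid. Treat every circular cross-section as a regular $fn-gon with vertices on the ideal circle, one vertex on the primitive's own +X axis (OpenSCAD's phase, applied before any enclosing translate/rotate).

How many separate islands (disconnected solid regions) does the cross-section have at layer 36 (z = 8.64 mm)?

At z = 8.64 mm: the cube is absent (z outside [0, 8.5]); the cylinder at (-4, 5) is not intersected at this z (z outside [1.5, 7]); the 9×9 cube at (14, -3.5) contributes its full rectangle; the r=8.5 cylinder at (13.5, 11) contributes a regular 16-gon of circumradius 8.5; Combining (union): the regions partially overlap (shared area 11.27 mm²), so overlapping operands fuse into one piece — 1 connected region; the cube at (1.5, 2) is present — its section is the full 14×18 rectangle; Subtracting the remaining from the first: starting from that combined region, the 14×18 cube at (1.5, 2) partially overlaps it — only the 144.92 mm² overlap (of its 252.00 mm²) is removed, clipping the outline — 1 connected region. Overall, the cross-section is a single solid region. Island count = 1.

1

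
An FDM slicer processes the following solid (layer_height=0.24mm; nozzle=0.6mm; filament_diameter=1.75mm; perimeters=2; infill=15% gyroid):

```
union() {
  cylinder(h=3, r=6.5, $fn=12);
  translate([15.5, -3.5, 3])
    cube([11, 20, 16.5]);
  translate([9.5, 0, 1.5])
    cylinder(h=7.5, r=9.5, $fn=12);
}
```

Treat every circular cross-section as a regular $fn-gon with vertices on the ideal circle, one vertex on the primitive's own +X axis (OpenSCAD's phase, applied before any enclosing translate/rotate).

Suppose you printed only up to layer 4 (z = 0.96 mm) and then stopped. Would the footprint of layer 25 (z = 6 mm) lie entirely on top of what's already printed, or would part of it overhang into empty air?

part overhangs

Compare the two slices. At z = 0.96: the r=6.5 cylinder contributes a regular 12-gon of circumradius 6.5 (area = (12/2)·6.500²·sin(360°/12) = 126.75 mm²); the cube at (15.5, -3.5) is absent (z outside [3, 19.5]); the cylinder at (9.5, 0) does not reach this height (z outside [1.5, 9]); Taking the union: only the r=6.5 cylinder is present, so the union is just that shape — area = 126.75 mm². At z = 6: the cylinder does not reach this height (z outside [0, 3]); the 11×20 cube at (15.5, -3.5) contributes its full rectangle (area 220.00 mm²); the cylinder at (9.5, 0): section is a regular 12-gon, circumradius r=9.5 (area = (12/2)·9.500²·sin(360°/12) = 270.75 mm²); Merging all regions: the regions partially overlap — summed areas 490.75 mm² minus the doubly-counted overlap 26.69 mm² gives 464.06 mm² — area = 464.06 mm². Checking containment: at z = 6 the cross-section extends beyond the z = 0.96 cross-section by about 412.32 mm².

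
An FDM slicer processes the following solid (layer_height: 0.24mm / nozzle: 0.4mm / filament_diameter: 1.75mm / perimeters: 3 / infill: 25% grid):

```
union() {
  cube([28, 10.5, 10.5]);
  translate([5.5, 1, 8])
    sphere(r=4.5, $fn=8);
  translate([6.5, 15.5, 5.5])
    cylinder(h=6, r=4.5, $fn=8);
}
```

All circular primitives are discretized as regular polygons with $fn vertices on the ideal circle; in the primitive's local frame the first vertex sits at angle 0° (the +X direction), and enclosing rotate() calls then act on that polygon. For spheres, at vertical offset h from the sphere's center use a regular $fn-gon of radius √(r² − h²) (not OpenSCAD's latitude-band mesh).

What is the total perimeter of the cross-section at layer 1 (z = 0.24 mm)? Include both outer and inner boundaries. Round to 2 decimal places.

77.00 mm

At z = 0.24 mm: the cube is present — its section is the full 28×10.5 rectangle (perimeter 77.00 mm); the sphere at (5.5, 1) is absent (|z−center|=7.760 > r=4.5); the cylinder at (6.5, 15.5) is absent (z outside [5.5, 11.5]); Merging all regions: only the 28×10.5 cube is present, so the union is just that shape — boundary = 77.00 mm. Overall, the cross-section is a single solid region. Total boundary length (outer) = 77.00 mm.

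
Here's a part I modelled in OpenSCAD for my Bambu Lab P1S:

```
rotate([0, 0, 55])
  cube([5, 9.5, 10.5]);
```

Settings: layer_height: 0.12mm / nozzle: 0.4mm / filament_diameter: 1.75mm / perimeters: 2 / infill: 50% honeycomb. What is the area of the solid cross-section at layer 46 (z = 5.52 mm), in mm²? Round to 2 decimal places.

At z = 5.52 mm: the 5×9.5 cube contributes its full rectangle (area 47.50 mm²); (whole slice rotated 55° about Z — lengths, areas and connectivity unchanged). Overall, the cross-section is a single solid region. Net area = 47.50 mm².

47.50 mm²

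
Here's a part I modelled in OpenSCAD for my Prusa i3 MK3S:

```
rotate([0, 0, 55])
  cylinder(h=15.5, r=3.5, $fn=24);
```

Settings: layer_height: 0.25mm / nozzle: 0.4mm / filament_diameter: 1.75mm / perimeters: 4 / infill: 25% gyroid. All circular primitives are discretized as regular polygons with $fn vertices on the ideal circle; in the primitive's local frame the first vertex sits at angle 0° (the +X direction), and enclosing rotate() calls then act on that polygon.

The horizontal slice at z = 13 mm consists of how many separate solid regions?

1

At z = 13 mm: the r=3.5 cylinder gives a regular 24-gon of circumradius 3.5 (constant along its height); (rotated 55° about Z; rotation is an isometry so areas/perimeters/island counts are preserved). The result has 1 disconnected region.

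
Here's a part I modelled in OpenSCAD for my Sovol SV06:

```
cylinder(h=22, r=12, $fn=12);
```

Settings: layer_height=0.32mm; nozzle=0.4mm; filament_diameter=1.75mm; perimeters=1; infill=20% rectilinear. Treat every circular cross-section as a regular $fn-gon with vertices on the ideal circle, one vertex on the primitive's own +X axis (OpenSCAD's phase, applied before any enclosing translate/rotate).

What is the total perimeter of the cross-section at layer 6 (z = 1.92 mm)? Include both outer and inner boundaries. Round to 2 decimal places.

At z = 1.92 mm: the r=12 cylinder gives a regular 12-gon of circumradius 12 (constant along its height) (perimeter = 2·12·12.000·sin(180°/12) = 74.54 mm). Overall, the cross-section is a single solid region. Total boundary length (outer) = 74.54 mm.

74.54 mm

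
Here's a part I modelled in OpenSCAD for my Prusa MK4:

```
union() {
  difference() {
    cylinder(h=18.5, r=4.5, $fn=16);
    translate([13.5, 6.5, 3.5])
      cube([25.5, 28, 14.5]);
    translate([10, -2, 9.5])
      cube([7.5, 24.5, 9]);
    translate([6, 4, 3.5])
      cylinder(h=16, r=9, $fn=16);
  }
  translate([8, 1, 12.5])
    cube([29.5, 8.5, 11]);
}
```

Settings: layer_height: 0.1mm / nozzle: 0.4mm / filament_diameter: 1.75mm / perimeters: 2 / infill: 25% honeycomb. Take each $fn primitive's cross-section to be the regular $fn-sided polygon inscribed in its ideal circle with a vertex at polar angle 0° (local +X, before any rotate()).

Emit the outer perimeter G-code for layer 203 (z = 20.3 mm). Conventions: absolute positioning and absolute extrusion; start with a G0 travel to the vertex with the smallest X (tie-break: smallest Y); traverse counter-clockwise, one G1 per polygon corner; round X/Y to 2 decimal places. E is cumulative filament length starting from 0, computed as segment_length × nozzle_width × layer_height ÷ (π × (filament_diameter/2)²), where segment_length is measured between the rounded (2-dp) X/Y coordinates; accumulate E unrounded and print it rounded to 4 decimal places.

At z = 20.3 mm: the cylinder is absent (z outside [0, 18.5]); the cube at (13.5, 6.5) is not intersected at this z (z outside [3.5, 18]); the cube at (10, -2) is not intersected at this z (z outside [9.5, 18.5]); the cylinder at (6, 4) is not intersected at this z (z outside [3.5, 19.5]); After the difference (first − rest): the first operand is absent here, so nothing remains; the cube at (8, 1) (footprint 29.5×8.5) is included at this height; Taking the union: only the 29.5×8.5 cube at (8, 1) is present, so the union is just that shape — 1 connected region. The outline is a single polygon with 4 vertices. Extrusion per mm of travel: 0.4 × 0.1 / (π × 0.875²) = 0.016630. Accumulating E over each segment gives final E = 1.2639.

G0 X8.00 Y1.00 Z20.30
G1 X37.50 Y1.00 E0.4906
G1 X37.50 Y9.50 E0.6319
G1 X8.00 Y9.50 E1.1225
G1 X8.00 Y1.00 E1.2639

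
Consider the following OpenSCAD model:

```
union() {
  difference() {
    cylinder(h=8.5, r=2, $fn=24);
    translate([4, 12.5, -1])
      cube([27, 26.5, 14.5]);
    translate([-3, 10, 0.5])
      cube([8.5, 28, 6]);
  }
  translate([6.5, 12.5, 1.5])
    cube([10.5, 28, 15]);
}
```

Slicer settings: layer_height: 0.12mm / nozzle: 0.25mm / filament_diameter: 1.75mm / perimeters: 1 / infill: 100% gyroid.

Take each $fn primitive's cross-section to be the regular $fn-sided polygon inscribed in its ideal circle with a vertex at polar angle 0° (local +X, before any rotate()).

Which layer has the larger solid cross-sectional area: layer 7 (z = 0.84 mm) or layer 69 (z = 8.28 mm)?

layer 69 (z = 8.28 mm)

Layer 7 (z = 0.84): the r=2 cylinder gives a regular 24-gon of circumradius 2 (constant along its height) (area = (24/2)·2.000²·sin(360°/24) = 12.42 mm²); the cube at (4, 12.5) (footprint 27×26.5) is included at this height (area 715.50 mm²); the cube at (-3, 10) is present — its section is the full 8.5×28 rectangle (area 238.00 mm²); Subtracting the remaining from the first: starting from the r=2 cylinder (12.42 mm²), the 27×26.5 cube at (4, 12.5) misses the remaining region (no effect); the 8.5×28 cube at (-3, 10) misses the remaining region (no effect) — area = 12.42 mm²; the cube at (6.5, 12.5) is not intersected at this z (z outside [1.5, 16.5]); Combining (union): only that combined region is present, so the union is just that shape — area = 12.42 mm². So its area = 12.42 mm². Layer 69 (z = 8.28): the cylinder: section is a regular 24-gon, circumradius r=2 (area = (24/2)·2.000²·sin(360°/24) = 12.42 mm²); the cube at (4, 12.5) is present — its section is the full 27×26.5 rectangle (area 715.50 mm²); the cube at (-3, 10) does not reach this height (z outside [0.5, 6.5]); After the difference (first − rest): starting from the r=2 cylinder (12.42 mm²), the 27×26.5 cube at (4, 12.5) misses the remaining region (no effect) — area = 12.42 mm²; the 10.5×28 cube at (6.5, 12.5) contributes its full rectangle (area 294.00 mm²); Merging all regions: the 2 present regions are separate (no shared area or edge), so areas and boundary lengths simply add and each stays a separate island — area = 306.42 mm². So its area = 306.42 mm². Layer 69 is larger (306.42 vs 12.42 mm²).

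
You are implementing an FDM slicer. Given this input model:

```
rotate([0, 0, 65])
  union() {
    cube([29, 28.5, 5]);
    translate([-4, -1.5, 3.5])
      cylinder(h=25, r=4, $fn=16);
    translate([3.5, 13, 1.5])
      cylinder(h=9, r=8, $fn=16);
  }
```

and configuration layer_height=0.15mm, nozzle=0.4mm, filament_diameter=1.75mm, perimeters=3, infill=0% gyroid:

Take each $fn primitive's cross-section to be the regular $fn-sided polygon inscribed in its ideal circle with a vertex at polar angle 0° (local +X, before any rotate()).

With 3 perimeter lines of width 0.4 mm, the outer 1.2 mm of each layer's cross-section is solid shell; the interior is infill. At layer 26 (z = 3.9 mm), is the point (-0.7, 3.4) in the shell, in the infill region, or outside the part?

infill

At z = 3.9 mm: the cube (footprint 29×28.5) is included at this height; the r=4 cylinder at (-4, -1.5) contributes a regular 16-gon of circumradius 4; the r=8 cylinder at (3.5, 13) contributes a regular 16-gon of circumradius 8; Combining (union): the regions partially overlap (shared area 151.44 mm²), so overlapping operands fuse into one piece — 2 connected regions; (whole slice rotated 65° about Z — lengths, areas and connectivity unchanged). Overall, the cross-section has 2 separate islands. Undo the 65° rotation: the query point maps to (2.786, 2.071) in the un-rotated model frame. The nearest boundary edge runs (29.00, 0.00)→(0.00, 0.00); distance from the point to it = 2.07 mm. (Shell/infill is judged within the island containing the point — the largest one.) The point is inside the cross-section and 2.07 mm from the nearest boundary — more than the 1.2 mm shell width (3 × 0.4), so it's in the infill interior.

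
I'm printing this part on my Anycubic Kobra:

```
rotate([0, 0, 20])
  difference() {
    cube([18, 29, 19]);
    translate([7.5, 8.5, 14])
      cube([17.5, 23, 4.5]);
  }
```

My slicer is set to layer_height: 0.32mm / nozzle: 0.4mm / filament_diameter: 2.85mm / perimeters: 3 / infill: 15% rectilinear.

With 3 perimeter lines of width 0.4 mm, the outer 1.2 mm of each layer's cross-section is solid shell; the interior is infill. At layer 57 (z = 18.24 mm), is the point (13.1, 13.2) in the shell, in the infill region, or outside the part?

At z = 18.24 mm: the 18×29 cube contributes its full rectangle; the 17.5×23 cube at (7.5, 8.5) contributes its full rectangle; After the difference (first − rest): starting from the 18×29 cube, the 17.5×23 cube at (7.5, 8.5) partially overlaps it — only the 215.25 mm² overlap (of its 402.50 mm²) is removed, clipping the outline — 1 connected region; (whole slice rotated 20° about Z — lengths, areas and connectivity unchanged). Overall, the cross-section is a single solid region. Undo the 20° rotation: the query point maps to (16.825, 7.923) in the un-rotated model frame. The nearest boundary edge runs (7.50, 8.50)→(18.00, 8.50); distance from the point to it = 0.58 mm. The point is inside the cross-section, 0.58 mm from the nearest boundary — within the 1.2 mm shell band (3 × 0.4).

shell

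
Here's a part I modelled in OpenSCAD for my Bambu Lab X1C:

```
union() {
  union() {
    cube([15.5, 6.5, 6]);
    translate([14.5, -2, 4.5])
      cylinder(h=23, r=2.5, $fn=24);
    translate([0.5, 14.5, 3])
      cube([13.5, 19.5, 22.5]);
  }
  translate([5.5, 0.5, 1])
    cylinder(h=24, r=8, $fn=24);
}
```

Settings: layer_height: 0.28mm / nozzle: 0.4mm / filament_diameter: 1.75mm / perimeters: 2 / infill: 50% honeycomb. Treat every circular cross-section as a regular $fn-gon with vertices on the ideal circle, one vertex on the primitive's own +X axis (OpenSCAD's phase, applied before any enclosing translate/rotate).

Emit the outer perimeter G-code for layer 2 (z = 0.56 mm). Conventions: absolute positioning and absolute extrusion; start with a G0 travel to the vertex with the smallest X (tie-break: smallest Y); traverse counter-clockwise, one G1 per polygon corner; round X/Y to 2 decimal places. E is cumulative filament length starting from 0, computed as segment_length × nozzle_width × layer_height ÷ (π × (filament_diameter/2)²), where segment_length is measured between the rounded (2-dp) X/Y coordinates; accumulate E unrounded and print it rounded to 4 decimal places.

At z = 0.56 mm: the cube (footprint 15.5×6.5) is included at this height; the cylinder at (14.5, -2) is absent (z outside [4.5, 27.5]); the cube at (0.5, 14.5) is not intersected at this z (z outside [3, 25.5]); Combining (union): only the 15.5×6.5 cube is present, so the union is just that shape — 1 connected region; the cylinder at (5.5, 0.5) is not intersected at this z (z outside [1, 25]); Merging all regions: only that combined region is present, so the union is just that shape — 1 connected region. The outline is a single polygon with 4 vertices. Extrusion per mm of travel: 0.4 × 0.28 / (π × 0.875²) = 0.046564. Accumulating E over each segment gives final E = 2.0488.

G0 X0.00 Y0.00 Z0.56
G1 X15.50 Y0.00 E0.7217
G1 X15.50 Y6.50 E1.0244
G1 X0.00 Y6.50 E1.7462
G1 X0.00 Y0.00 E2.0488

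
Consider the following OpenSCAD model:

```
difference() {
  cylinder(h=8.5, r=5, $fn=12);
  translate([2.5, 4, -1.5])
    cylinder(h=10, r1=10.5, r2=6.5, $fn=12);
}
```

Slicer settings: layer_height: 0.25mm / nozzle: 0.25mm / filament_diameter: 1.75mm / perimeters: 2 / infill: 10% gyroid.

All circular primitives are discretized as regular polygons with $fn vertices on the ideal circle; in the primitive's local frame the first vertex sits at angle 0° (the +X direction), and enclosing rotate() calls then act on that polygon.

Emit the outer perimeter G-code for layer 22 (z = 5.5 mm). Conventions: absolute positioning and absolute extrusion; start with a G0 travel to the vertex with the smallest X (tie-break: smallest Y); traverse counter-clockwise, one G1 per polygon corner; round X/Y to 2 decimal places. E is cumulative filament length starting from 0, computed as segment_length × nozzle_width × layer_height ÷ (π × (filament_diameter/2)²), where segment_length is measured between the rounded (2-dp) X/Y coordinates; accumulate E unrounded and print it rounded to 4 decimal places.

G0 X-5.00 Y0.00 Z5.50
G1 X-4.33 Y-2.50 E0.0673
G1 X-2.50 Y-4.33 E0.1345
G1 X0.00 Y-5.00 E0.2018
G1 X2.50 Y-4.33 E0.2690
G1 X3.36 Y-3.47 E0.3006
G1 X2.50 Y-3.70 E0.3237
G1 X-1.35 Y-2.67 E0.4273
G1 X-4.17 Y0.15 E0.5309
G1 X-4.56 Y1.63 E0.5707
G1 X-5.00 Y0.00 E0.6146

At z = 5.5 mm: the r=5 cylinder gives a regular 12-gon of circumradius 5 (constant along its height); the cone at (2.5, 4) (r1=10.5→r2=6.5) has section circumradius 7.700 here — a regular 12-gon; After the difference (first − rest): starting from the r=5 cylinder, the cone at (2.5, 4) partially overlaps it — only the 59.42 mm² overlap (of its 177.87 mm²) is removed, clipping the outline — 1 connected region. The outline is a single polygon with 10 vertices. Extrusion per mm of travel: 0.25 × 0.25 / (π × 0.875²) = 0.025984. Accumulating E over each segment gives final E = 0.6146.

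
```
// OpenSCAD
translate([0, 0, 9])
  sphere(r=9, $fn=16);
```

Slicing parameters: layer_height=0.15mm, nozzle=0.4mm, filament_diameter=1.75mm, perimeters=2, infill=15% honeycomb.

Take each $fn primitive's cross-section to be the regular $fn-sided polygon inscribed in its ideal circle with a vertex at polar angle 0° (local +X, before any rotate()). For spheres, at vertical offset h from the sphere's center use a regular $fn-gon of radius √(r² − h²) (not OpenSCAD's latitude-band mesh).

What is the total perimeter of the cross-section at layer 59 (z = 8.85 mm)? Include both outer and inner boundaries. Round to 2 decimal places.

56.18 mm

At z = 8.85 mm: the r=9 sphere contributes a regular 16-gon of circumradius √(9²−0.15²) = 8.999 (perimeter = 2·16·8.999·sin(180°/16) = 56.18 mm). Overall, the cross-section is a single solid region. Total boundary length (outer) = 56.18 mm.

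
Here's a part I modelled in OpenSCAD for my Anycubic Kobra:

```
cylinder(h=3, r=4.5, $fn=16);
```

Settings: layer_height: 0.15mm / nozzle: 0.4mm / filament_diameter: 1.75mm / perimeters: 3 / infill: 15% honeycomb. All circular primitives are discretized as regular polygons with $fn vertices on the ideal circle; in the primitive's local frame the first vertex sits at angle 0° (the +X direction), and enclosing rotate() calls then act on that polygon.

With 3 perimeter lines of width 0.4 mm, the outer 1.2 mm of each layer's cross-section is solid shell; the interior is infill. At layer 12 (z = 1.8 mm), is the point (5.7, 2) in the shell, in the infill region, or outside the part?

outside

At z = 1.8 mm: the cylinder: section is a regular 16-gon, circumradius r=4.5. Overall, the cross-section is a single solid region. The nearest boundary edge runs (4.50, 0.00)→(4.16, 1.72); distance from the point to it = 1.57 mm. The point is not inside any of the regions above, so it lies outside the cross-section (1.57 mm from the nearest boundary).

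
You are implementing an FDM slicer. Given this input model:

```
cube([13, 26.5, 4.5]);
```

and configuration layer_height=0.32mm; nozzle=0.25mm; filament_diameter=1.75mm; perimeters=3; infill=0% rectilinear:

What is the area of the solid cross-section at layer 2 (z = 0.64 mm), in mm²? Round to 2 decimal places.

At z = 0.64 mm: the cube (footprint 13×26.5) is included at this height (area 344.50 mm²). Overall, the cross-section is a single solid region. Net area = 344.50 mm².

344.50 mm²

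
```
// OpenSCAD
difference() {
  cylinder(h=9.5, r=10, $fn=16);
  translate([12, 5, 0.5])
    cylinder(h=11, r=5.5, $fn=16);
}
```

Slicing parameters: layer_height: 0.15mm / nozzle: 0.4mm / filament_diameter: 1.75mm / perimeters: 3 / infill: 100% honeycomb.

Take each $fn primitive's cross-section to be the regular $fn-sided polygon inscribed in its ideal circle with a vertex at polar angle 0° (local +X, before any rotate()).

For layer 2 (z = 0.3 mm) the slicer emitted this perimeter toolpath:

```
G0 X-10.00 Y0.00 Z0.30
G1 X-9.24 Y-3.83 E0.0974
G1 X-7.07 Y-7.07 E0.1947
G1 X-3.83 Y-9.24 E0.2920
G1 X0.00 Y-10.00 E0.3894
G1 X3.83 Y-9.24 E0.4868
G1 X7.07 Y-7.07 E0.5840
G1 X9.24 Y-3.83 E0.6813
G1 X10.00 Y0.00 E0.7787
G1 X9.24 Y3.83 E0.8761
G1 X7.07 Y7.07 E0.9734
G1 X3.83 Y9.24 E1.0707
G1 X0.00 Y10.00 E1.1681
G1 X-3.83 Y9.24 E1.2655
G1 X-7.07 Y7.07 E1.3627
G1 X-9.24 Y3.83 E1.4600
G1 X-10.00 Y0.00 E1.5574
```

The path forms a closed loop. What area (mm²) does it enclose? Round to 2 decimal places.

Apply the shoelace formula to the sequence of (X, Y) vertices; enclosed area = 306.19 mm².

306.19 mm²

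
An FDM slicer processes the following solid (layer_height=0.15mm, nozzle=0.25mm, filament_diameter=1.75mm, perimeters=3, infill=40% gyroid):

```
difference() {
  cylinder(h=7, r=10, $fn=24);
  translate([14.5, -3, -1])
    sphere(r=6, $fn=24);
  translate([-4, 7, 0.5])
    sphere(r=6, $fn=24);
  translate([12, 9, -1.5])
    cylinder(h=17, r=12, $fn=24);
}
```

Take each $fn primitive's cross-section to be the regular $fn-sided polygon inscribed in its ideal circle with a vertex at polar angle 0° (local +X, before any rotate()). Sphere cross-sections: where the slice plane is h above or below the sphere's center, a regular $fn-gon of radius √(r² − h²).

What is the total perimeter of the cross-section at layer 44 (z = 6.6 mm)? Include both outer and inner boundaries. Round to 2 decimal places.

At z = 6.6 mm: the cylinder: section is a regular 24-gon, circumradius r=10 (perimeter = 2·24·10.000·sin(180°/24) = 62.65 mm); the sphere at (14.5, -3) does not reach this height (|z−center|=7.600 > r=6); the sphere at (-4, 7) is not intersected at this z (|z−center|=6.100 > r=6); the r=12 cylinder at (12, 9) contributes a regular 24-gon of circumradius 12 (perimeter = 2·24·12.000·sin(180°/24) = 75.18 mm); After the difference (first − rest): starting from the r=10 cylinder, the r=12 cylinder at (12, 9) partially overlaps it — only the 75.17 mm² overlap (of its 447.24 mm²) is removed, clipping the outline — boundary = 61.79 mm. Overall, the cross-section is a single solid region. Total boundary length (outer) = 61.79 mm.

61.79 mm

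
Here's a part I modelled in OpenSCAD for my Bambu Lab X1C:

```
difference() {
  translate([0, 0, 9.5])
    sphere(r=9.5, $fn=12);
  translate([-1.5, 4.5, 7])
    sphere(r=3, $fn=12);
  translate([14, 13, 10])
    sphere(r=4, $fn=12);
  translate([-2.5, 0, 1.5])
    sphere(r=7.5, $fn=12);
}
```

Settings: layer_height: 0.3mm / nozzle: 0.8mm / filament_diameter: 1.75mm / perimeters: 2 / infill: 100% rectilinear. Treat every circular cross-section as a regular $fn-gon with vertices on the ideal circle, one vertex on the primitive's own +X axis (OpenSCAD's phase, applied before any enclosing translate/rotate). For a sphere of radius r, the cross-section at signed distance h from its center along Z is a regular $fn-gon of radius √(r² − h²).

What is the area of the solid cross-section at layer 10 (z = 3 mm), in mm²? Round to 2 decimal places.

At z = 3 mm: the sphere: section is a regular 12-gon, circumradius = √(r²−h²) = √(9.5²−6.5²) = 6.928 (area = (12/2)·6.928²·sin(360°/12) = 144.00 mm²); the sphere at (-1.5, 4.5) is not intersected at this z (|z−center|=4.000 > r=3); the sphere at (14, 13) does not reach this height (|z−center|=7.000 > r=4); the r=7.5 sphere at (-2.5, 0) slices to a regular 12-gon of circumradius 7.348 (√(r²−h²) with h=1.5 from center) (area = (12/2)·7.348²·sin(360°/12) = 162.00 mm²); Subtracting the remaining from the first: starting from the r=9.5 sphere (144.00 mm²), the r=7.5 sphere at (-2.5, 0) partially overlaps it — only the 117.82 mm² overlap (of its 162.00 mm²) is removed, clipping the outline — area = 26.18 mm². Overall, the cross-section is a single solid region. Net area = 26.18 mm².

26.18 mm²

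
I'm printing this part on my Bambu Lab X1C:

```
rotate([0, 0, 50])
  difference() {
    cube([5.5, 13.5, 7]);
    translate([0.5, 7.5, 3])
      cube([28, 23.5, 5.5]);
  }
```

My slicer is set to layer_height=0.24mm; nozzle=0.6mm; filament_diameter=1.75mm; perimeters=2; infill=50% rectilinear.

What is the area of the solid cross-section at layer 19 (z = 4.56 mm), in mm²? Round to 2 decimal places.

44.25 mm²

At z = 4.56 mm: the cube (footprint 5.5×13.5) is included at this height (area 74.25 mm²); the cube at (0.5, 7.5) (footprint 28×23.5) is included at this height (area 658.00 mm²); Taking the first minus the rest: starting from the 5.5×13.5 cube (74.25 mm²), the 28×23.5 cube at (0.5, 7.5) partially overlaps it — only the 30.00 mm² overlap (of its 658.00 mm²) is removed, clipping the outline — area = 44.25 mm²; (rotated 50° about Z; rotation is an isometry so areas/perimeters/island counts are preserved). Overall, the cross-section is a single solid region. Net area = 44.25 mm².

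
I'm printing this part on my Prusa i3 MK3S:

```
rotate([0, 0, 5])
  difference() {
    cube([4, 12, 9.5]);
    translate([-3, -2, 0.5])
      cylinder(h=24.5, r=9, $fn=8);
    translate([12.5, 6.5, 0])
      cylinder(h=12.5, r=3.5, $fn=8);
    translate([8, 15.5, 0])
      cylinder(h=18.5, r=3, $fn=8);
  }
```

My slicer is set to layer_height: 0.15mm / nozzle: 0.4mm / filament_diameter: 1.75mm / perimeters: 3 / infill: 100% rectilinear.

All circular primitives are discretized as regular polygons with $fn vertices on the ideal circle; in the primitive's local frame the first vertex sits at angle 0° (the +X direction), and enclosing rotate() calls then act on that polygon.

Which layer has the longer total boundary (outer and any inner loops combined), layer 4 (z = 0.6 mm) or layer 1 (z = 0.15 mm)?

Layer 4 (z = 0.6): the cube is present — its section is the full 4×12 rectangle (perimeter 32.00 mm); the cylinder at (-3, -2): section is a regular 8-gon, circumradius r=9 (perimeter = 2·8·9.000·sin(180°/8) = 55.11 mm); the cylinder at (12.5, 6.5): section is a regular 8-gon, circumradius r=3.5 (perimeter = 2·8·3.500·sin(180°/8) = 21.43 mm); the cylinder at (8, 15.5): section is a regular 8-gon, circumradius r=3 (perimeter = 2·8·3.000·sin(180°/8) = 18.37 mm); Subtracting the remaining from the first: starting from the 4×12 cube, the r=9 cylinder at (-3, -2) partially overlaps it — only the 19.31 mm² overlap (of its 229.10 mm²) is removed, clipping the outline; the r=3.5 cylinder at (12.5, 6.5) misses the remaining region (no effect); the r=3 cylinder at (8, 15.5) misses the remaining region (no effect) — boundary = 24.72 mm; (rotated 5° about Z; rotation is an isometry so areas/perimeters/island counts are preserved). So its perimeter = 24.72 mm. Layer 1 (z = 0.15): the cube is present — its section is the full 4×12 rectangle (perimeter 32.00 mm); the cylinder at (-3, -2) does not reach this height (z outside [0.5, 25]); the r=3.5 cylinder at (12.5, 6.5) contributes a regular 8-gon of circumradius 3.5 (perimeter = 2·8·3.500·sin(180°/8) = 21.43 mm); the r=3 cylinder at (8, 15.5) gives a regular 8-gon of circumradius 3 (constant along its height) (perimeter = 2·8·3.000·sin(180°/8) = 18.37 mm); Subtracting the remaining from the first: starting from the 4×12 cube, the r=3.5 cylinder at (12.5, 6.5) misses the remaining region (no effect); the r=3 cylinder at (8, 15.5) misses the remaining region (no effect) — boundary = 32.00 mm; (whole slice rotated 5° about Z — lengths, areas and connectivity unchanged). So its perimeter = 32.00 mm. Layer 1 is larger (32.00 vs 24.72 mm).

layer 1 (z = 0.15 mm)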